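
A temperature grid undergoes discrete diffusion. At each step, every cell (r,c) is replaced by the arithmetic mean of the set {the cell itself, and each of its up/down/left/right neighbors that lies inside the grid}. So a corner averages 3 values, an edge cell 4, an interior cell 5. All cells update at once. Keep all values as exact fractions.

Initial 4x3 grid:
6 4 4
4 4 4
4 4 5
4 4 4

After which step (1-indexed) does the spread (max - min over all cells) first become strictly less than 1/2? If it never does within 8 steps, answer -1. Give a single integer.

Answer: 3

Derivation:
Step 1: max=14/3, min=4, spread=2/3
Step 2: max=41/9, min=4, spread=5/9
Step 3: max=473/108, min=1477/360, spread=299/1080
  -> spread < 1/2 first at step 3
Step 4: max=281977/64800, min=44447/10800, spread=3059/12960
Step 5: max=16730333/3888000, min=13431859/3240000, spread=3060511/19440000
Step 6: max=1000275727/233280000, min=20218349/4860000, spread=1191799/9331200
Step 7: max=59760596693/13996800000, min=48628533079/11664000000, spread=7031784991/69984000000
Step 8: max=3577879154287/839808000000, min=2924416782011/699840000000, spread=342895079369/4199040000000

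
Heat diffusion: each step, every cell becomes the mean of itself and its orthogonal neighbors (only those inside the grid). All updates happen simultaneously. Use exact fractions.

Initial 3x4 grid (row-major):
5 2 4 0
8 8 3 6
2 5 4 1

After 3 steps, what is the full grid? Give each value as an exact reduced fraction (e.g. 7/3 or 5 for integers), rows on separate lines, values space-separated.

Answer: 3529/720 1839/400 13021/3600 731/216
24793/4800 9127/2000 4071/1000 7859/2400
3589/720 1423/300 6973/1800 787/216

Derivation:
After step 1:
  5 19/4 9/4 10/3
  23/4 26/5 5 5/2
  5 19/4 13/4 11/3
After step 2:
  31/6 43/10 23/6 97/36
  419/80 509/100 91/25 29/8
  31/6 91/20 25/6 113/36
After step 3:
  3529/720 1839/400 13021/3600 731/216
  24793/4800 9127/2000 4071/1000 7859/2400
  3589/720 1423/300 6973/1800 787/216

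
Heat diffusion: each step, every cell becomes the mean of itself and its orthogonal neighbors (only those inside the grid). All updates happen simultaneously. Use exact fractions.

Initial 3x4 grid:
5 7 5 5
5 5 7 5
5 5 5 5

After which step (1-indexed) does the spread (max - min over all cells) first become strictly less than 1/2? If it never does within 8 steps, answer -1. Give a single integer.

Step 1: max=6, min=5, spread=1
Step 2: max=689/120, min=5, spread=89/120
Step 3: max=6707/1200, min=2089/400, spread=11/30
  -> spread < 1/2 first at step 3
Step 4: max=595547/108000, min=56617/10800, spread=29377/108000
Step 5: max=739171/135000, min=1434517/270000, spread=1753/10800
Step 6: max=15667807/2880000, min=103538041/19440000, spread=71029/622080
Step 7: max=10558716229/1944000000, min=6241023619/1166400000, spread=7359853/91125000
Step 8: max=56194144567/10368000000, min=125009335807/23328000000, spread=45679663/746496000

Answer: 3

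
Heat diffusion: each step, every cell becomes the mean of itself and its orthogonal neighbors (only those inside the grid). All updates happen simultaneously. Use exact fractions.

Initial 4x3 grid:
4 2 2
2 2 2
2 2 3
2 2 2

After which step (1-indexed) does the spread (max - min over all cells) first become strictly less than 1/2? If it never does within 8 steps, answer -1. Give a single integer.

Answer: 3

Derivation:
Step 1: max=8/3, min=2, spread=2/3
Step 2: max=23/9, min=2, spread=5/9
Step 3: max=257/108, min=757/360, spread=299/1080
  -> spread < 1/2 first at step 3
Step 4: max=152377/64800, min=22847/10800, spread=3059/12960
Step 5: max=8954333/3888000, min=6951859/3240000, spread=3060511/19440000
Step 6: max=533715727/233280000, min=10498349/4860000, spread=1191799/9331200
Step 7: max=31766996693/13996800000, min=25300533079/11664000000, spread=7031784991/69984000000
Step 8: max=1898263154287/839808000000, min=1524736782011/699840000000, spread=342895079369/4199040000000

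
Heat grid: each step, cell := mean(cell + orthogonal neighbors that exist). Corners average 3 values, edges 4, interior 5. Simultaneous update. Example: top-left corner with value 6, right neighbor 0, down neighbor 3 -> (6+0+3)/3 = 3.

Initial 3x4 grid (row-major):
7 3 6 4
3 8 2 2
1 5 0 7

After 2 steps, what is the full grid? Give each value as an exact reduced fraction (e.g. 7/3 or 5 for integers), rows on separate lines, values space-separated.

Answer: 181/36 1097/240 347/80 23/6
977/240 441/100 94/25 287/80
15/4 71/20 17/5 41/12

Derivation:
After step 1:
  13/3 6 15/4 4
  19/4 21/5 18/5 15/4
  3 7/2 7/2 3
After step 2:
  181/36 1097/240 347/80 23/6
  977/240 441/100 94/25 287/80
  15/4 71/20 17/5 41/12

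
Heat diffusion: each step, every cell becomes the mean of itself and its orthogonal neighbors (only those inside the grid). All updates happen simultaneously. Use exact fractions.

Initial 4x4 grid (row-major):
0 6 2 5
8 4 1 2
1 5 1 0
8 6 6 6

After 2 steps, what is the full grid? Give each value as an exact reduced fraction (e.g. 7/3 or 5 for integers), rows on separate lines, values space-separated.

After step 1:
  14/3 3 7/2 3
  13/4 24/5 2 2
  11/2 17/5 13/5 9/4
  5 25/4 19/4 4
After step 2:
  131/36 479/120 23/8 17/6
  1093/240 329/100 149/50 37/16
  343/80 451/100 3 217/80
  67/12 97/20 22/5 11/3

Answer: 131/36 479/120 23/8 17/6
1093/240 329/100 149/50 37/16
343/80 451/100 3 217/80
67/12 97/20 22/5 11/3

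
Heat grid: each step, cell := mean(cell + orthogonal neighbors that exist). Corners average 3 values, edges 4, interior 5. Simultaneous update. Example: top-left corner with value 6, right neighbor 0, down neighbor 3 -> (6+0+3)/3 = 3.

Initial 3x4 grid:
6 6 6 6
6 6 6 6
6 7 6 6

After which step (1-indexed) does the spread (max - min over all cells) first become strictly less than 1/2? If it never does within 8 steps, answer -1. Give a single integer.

Answer: 1

Derivation:
Step 1: max=19/3, min=6, spread=1/3
  -> spread < 1/2 first at step 1
Step 2: max=751/120, min=6, spread=31/120
Step 3: max=6691/1080, min=6, spread=211/1080
Step 4: max=664897/108000, min=10847/1800, spread=14077/108000
Step 5: max=5972407/972000, min=651683/108000, spread=5363/48600
Step 6: max=178700809/29160000, min=362869/60000, spread=93859/1166400
Step 7: max=10707874481/1749600000, min=588536467/97200000, spread=4568723/69984000
Step 8: max=641636435629/104976000000, min=17677618889/2916000000, spread=8387449/167961600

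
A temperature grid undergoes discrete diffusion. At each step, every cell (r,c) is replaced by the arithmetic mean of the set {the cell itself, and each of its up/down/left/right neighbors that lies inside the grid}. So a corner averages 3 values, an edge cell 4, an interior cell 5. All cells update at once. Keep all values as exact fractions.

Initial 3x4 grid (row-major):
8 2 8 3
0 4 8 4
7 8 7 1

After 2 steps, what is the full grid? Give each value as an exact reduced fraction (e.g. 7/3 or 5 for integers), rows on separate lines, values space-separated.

After step 1:
  10/3 11/2 21/4 5
  19/4 22/5 31/5 4
  5 13/2 6 4
After step 2:
  163/36 1109/240 439/80 19/4
  1049/240 547/100 517/100 24/5
  65/12 219/40 227/40 14/3

Answer: 163/36 1109/240 439/80 19/4
1049/240 547/100 517/100 24/5
65/12 219/40 227/40 14/3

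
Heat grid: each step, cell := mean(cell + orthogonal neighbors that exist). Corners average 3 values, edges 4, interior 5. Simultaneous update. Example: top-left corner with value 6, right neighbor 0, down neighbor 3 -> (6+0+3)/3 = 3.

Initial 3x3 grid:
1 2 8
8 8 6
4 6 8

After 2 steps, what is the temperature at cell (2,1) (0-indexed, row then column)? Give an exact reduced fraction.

Answer: 151/24

Derivation:
Step 1: cell (2,1) = 13/2
Step 2: cell (2,1) = 151/24
Full grid after step 2:
  41/9 79/16 211/36
  251/48 6 51/8
  71/12 151/24 62/9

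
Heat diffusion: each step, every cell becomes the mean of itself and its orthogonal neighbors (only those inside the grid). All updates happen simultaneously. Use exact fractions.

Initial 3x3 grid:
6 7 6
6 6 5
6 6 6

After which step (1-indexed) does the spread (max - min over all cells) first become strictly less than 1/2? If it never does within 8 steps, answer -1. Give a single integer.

Step 1: max=19/3, min=17/3, spread=2/3
Step 2: max=223/36, min=209/36, spread=7/18
  -> spread < 1/2 first at step 2
Step 3: max=2653/432, min=2531/432, spread=61/216
Step 4: max=31615/5184, min=30593/5184, spread=511/2592
Step 5: max=377557/62208, min=368939/62208, spread=4309/31104
Step 6: max=4515271/746496, min=4442681/746496, spread=36295/373248
Step 7: max=54053485/8957952, min=53441939/8957952, spread=305773/4478976
Step 8: max=647548495/107495424, min=642396593/107495424, spread=2575951/53747712

Answer: 2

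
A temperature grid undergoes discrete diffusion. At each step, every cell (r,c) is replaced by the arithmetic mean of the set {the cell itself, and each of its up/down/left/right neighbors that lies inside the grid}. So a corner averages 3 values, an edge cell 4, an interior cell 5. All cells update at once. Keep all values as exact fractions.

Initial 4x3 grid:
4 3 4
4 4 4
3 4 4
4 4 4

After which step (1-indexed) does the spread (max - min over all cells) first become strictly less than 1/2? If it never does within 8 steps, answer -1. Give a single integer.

Answer: 1

Derivation:
Step 1: max=4, min=11/3, spread=1/3
  -> spread < 1/2 first at step 1
Step 2: max=4, min=893/240, spread=67/240
Step 3: max=709/180, min=8053/2160, spread=91/432
Step 4: max=21143/5400, min=486077/129600, spread=4271/25920
Step 5: max=46711/12000, min=29275003/7776000, spread=39749/311040
Step 6: max=9423581/2430000, min=1762341977/466560000, spread=1879423/18662400
Step 7: max=2254920041/583200000, min=106016488843/27993600000, spread=3551477/44789760
Step 8: max=11249848787/2916000000, min=6374108923937/1679616000000, spread=846431819/13436928000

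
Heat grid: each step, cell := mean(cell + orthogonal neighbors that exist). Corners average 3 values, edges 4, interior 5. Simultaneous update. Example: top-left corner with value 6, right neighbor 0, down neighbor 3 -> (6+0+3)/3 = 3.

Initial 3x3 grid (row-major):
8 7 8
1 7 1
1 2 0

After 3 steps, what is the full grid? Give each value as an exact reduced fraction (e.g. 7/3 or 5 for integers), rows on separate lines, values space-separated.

Answer: 10631/2160 38011/7200 5233/1080
58997/14400 7613/2000 898/225
6071/2160 21011/7200 971/360

Derivation:
After step 1:
  16/3 15/2 16/3
  17/4 18/5 4
  4/3 5/2 1
After step 2:
  205/36 653/120 101/18
  871/240 437/100 209/60
  97/36 253/120 5/2
After step 3:
  10631/2160 38011/7200 5233/1080
  58997/14400 7613/2000 898/225
  6071/2160 21011/7200 971/360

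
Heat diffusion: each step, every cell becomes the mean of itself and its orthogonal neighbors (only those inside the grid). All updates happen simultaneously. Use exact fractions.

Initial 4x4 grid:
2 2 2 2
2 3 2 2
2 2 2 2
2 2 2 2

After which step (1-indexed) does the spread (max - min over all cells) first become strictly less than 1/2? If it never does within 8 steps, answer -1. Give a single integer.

Answer: 1

Derivation:
Step 1: max=9/4, min=2, spread=1/4
  -> spread < 1/2 first at step 1
Step 2: max=111/50, min=2, spread=11/50
Step 3: max=5167/2400, min=2, spread=367/2400
Step 4: max=23171/10800, min=1213/600, spread=1337/10800
Step 5: max=689669/324000, min=36469/18000, spread=33227/324000
Step 6: max=20654327/9720000, min=220049/108000, spread=849917/9720000
Step 7: max=616914347/291600000, min=3308533/1620000, spread=21378407/291600000
Step 8: max=18462462371/8748000000, min=995688343/486000000, spread=540072197/8748000000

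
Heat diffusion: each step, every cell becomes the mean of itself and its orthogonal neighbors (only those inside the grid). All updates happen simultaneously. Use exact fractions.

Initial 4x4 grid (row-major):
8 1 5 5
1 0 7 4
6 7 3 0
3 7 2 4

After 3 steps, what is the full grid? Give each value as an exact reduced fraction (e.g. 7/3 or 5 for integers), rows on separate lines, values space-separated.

After step 1:
  10/3 7/2 9/2 14/3
  15/4 16/5 19/5 4
  17/4 23/5 19/5 11/4
  16/3 19/4 4 2
After step 2:
  127/36 109/30 247/60 79/18
  109/30 377/100 193/50 913/240
  269/60 103/25 379/100 251/80
  43/9 1121/240 291/80 35/12
After step 3:
  1943/540 13543/3600 14399/3600 8863/2160
  13873/3600 1141/300 23209/6000 27343/7200
  15313/3600 25001/6000 3709/1000 8189/2400
  10031/2160 30971/7200 3003/800 1163/360

Answer: 1943/540 13543/3600 14399/3600 8863/2160
13873/3600 1141/300 23209/6000 27343/7200
15313/3600 25001/6000 3709/1000 8189/2400
10031/2160 30971/7200 3003/800 1163/360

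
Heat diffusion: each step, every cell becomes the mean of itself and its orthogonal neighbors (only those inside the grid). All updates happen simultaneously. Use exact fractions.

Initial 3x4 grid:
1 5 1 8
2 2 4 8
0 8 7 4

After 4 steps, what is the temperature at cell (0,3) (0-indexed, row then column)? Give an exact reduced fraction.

Step 1: cell (0,3) = 17/3
Step 2: cell (0,3) = 97/18
Step 3: cell (0,3) = 10939/2160
Step 4: cell (0,3) = 325141/64800
Full grid after step 4:
  379757/129600 770977/216000 941497/216000 325141/64800
  305567/96000 147083/40000 282637/60000 46823/9000
  437407/129600 439051/108000 522061/108000 10963/2025

Answer: 325141/64800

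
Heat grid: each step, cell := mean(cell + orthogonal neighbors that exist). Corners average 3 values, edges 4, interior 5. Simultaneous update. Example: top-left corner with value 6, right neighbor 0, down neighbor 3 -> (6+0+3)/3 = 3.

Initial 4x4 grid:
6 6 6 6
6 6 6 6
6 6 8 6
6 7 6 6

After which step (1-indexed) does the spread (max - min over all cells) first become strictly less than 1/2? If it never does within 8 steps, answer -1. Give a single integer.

Step 1: max=27/4, min=6, spread=3/4
Step 2: max=653/100, min=6, spread=53/100
Step 3: max=1289/200, min=6, spread=89/200
  -> spread < 1/2 first at step 3
Step 4: max=68849/10800, min=1091/180, spread=3389/10800
Step 5: max=285887/45000, min=164039/27000, spread=18733/67500
Step 6: max=61531103/9720000, min=3298403/540000, spread=2159849/9720000
Step 7: max=1839682979/291600000, min=2975561/486000, spread=54346379/291600000
Step 8: max=55091503499/8748000000, min=1790617883/291600000, spread=1372967009/8748000000

Answer: 3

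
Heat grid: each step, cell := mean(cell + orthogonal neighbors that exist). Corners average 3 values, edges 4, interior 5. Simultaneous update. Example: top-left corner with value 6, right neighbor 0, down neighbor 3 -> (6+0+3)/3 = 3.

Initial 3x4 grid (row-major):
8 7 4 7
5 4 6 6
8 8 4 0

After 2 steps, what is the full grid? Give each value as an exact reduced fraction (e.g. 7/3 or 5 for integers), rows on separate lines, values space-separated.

Answer: 56/9 293/48 1333/240 197/36
311/48 144/25 521/100 371/80
77/12 47/8 559/120 151/36

Derivation:
After step 1:
  20/3 23/4 6 17/3
  25/4 6 24/5 19/4
  7 6 9/2 10/3
After step 2:
  56/9 293/48 1333/240 197/36
  311/48 144/25 521/100 371/80
  77/12 47/8 559/120 151/36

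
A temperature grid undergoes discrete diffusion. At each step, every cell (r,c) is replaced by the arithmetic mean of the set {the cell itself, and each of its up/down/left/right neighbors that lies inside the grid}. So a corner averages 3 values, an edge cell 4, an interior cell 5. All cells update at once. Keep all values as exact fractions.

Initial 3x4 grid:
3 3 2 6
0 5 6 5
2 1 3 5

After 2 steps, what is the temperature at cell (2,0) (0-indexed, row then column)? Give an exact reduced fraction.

Step 1: cell (2,0) = 1
Step 2: cell (2,0) = 25/12
Full grid after step 2:
  31/12 25/8 481/120 169/36
  17/8 157/50 207/50 551/120
  25/12 21/8 451/120 163/36

Answer: 25/12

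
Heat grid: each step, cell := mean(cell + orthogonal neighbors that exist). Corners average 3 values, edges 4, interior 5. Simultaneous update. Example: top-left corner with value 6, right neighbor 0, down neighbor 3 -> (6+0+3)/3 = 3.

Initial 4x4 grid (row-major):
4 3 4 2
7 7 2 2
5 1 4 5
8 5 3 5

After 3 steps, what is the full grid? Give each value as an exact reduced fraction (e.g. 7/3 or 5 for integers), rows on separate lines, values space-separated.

Answer: 1997/432 30367/7200 24103/7200 851/270
4439/900 24991/6000 1378/375 23053/7200
1471/300 4527/1000 22571/6000 26837/7200
1829/360 1803/400 15091/3600 1681/432

Derivation:
After step 1:
  14/3 9/2 11/4 8/3
  23/4 4 19/5 11/4
  21/4 22/5 3 4
  6 17/4 17/4 13/3
After step 2:
  179/36 191/48 823/240 49/18
  59/12 449/100 163/50 793/240
  107/20 209/50 389/100 169/48
  31/6 189/40 95/24 151/36
After step 3:
  1997/432 30367/7200 24103/7200 851/270
  4439/900 24991/6000 1378/375 23053/7200
  1471/300 4527/1000 22571/6000 26837/7200
  1829/360 1803/400 15091/3600 1681/432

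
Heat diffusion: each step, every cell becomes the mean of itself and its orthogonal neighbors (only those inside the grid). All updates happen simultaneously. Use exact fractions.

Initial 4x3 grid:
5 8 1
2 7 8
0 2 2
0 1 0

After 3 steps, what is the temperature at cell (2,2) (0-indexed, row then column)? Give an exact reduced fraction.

Answer: 573/200

Derivation:
Step 1: cell (2,2) = 3
Step 2: cell (2,2) = 109/40
Step 3: cell (2,2) = 573/200
Full grid after step 3:
  1091/240 69341/14400 10879/2160
  2149/600 24499/6000 3761/900
  983/450 14849/6000 573/200
  2609/2160 21271/14400 1303/720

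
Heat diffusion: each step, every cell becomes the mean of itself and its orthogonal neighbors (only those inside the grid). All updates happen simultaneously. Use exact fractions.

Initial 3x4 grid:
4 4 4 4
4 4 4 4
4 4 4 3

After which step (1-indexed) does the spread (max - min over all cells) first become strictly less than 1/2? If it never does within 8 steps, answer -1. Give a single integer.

Answer: 1

Derivation:
Step 1: max=4, min=11/3, spread=1/3
  -> spread < 1/2 first at step 1
Step 2: max=4, min=67/18, spread=5/18
Step 3: max=4, min=823/216, spread=41/216
Step 4: max=4, min=99463/25920, spread=4217/25920
Step 5: max=28721/7200, min=6011651/1555200, spread=38417/311040
Step 6: max=573403/144000, min=362047789/93312000, spread=1903471/18662400
Step 7: max=17164241/4320000, min=21793890911/5598720000, spread=18038617/223948800
Step 8: max=1542273241/388800000, min=1310424617149/335923200000, spread=883978523/13436928000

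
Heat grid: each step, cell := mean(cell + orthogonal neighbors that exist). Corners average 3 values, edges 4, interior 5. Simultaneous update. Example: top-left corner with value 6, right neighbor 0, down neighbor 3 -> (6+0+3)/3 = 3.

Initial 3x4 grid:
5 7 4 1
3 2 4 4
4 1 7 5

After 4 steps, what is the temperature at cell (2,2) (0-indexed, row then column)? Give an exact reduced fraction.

Step 1: cell (2,2) = 17/4
Step 2: cell (2,2) = 1037/240
Step 3: cell (2,2) = 28811/7200
Step 4: cell (2,2) = 859937/216000
Full grid after step 4:
  85657/21600 23737/6000 70901/18000 83707/21600
  1626749/432000 173929/45000 352933/90000 1724209/432000
  58849/16200 807157/216000 859937/216000 65699/16200

Answer: 859937/216000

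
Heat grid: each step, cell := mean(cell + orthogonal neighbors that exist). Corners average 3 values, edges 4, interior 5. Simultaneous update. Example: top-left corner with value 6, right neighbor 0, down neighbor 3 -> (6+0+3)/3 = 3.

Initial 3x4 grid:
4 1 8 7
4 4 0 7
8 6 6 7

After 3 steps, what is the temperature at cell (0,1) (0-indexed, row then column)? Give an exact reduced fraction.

Answer: 2093/480

Derivation:
Step 1: cell (0,1) = 17/4
Step 2: cell (0,1) = 57/16
Step 3: cell (0,1) = 2093/480
Full grid after step 3:
  571/144 2093/480 6709/1440 1205/216
  373/80 109/25 2069/400 5171/960
  713/144 2503/480 7379/1440 155/27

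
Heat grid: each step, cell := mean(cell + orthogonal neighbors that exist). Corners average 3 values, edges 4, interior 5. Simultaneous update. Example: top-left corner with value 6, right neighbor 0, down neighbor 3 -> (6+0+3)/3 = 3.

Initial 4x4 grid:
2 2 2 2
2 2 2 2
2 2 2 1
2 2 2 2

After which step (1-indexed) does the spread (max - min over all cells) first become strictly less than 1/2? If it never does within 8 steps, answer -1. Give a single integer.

Step 1: max=2, min=5/3, spread=1/3
  -> spread < 1/2 first at step 1
Step 2: max=2, min=209/120, spread=31/120
Step 3: max=2, min=1949/1080, spread=211/1080
Step 4: max=2, min=199157/108000, spread=16843/108000
Step 5: max=17921/9000, min=1805357/972000, spread=130111/972000
Step 6: max=1072841/540000, min=54677633/29160000, spread=3255781/29160000
Step 7: max=1068893/540000, min=1649246309/874800000, spread=82360351/874800000
Step 8: max=191893559/97200000, min=49736683109/26244000000, spread=2074577821/26244000000

Answer: 1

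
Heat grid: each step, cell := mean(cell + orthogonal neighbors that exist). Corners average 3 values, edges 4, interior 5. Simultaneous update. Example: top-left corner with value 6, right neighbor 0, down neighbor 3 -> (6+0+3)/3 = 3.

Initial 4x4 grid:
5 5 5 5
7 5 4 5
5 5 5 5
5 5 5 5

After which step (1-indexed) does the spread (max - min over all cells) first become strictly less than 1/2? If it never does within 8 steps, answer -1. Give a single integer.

Step 1: max=17/3, min=19/4, spread=11/12
Step 2: max=82/15, min=29/6, spread=19/30
Step 3: max=11527/2160, min=11681/2400, spread=10141/21600
  -> spread < 1/2 first at step 3
Step 4: max=68129/12960, min=52813/10800, spread=23767/64800
Step 5: max=10139023/1944000, min=10621937/2160000, spread=5792797/19440000
Step 6: max=302061193/58320000, min=319959881/64800000, spread=140973001/583200000
Step 7: max=9018210847/1749600000, min=9633120881/1944000000, spread=3484020541/17496000000
Step 8: max=53896575701/10497600000, min=289850057093/58320000000, spread=86178271213/524880000000

Answer: 3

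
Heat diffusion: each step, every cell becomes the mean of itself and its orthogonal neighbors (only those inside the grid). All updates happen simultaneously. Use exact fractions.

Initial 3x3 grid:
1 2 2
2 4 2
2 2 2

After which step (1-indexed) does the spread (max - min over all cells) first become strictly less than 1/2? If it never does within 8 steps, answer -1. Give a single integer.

Answer: 2

Derivation:
Step 1: max=5/2, min=5/3, spread=5/6
Step 2: max=119/50, min=37/18, spread=73/225
  -> spread < 1/2 first at step 2
Step 3: max=5513/2400, min=2237/1080, spread=4877/21600
Step 4: max=24679/10800, min=139399/64800, spread=347/2592
Step 5: max=1459163/648000, min=8389853/3888000, spread=2921/31104
Step 6: max=87369811/38880000, min=508836991/233280000, spread=24611/373248
Step 7: max=5211237167/2332800000, min=30619519877/13996800000, spread=207329/4478976
Step 8: max=311972631199/139968000000, min=1844544615319/839808000000, spread=1746635/53747712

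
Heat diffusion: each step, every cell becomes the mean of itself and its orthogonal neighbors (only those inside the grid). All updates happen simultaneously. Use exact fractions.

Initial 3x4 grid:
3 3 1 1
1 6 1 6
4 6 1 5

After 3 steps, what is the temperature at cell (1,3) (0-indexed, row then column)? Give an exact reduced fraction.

Answer: 43493/14400

Derivation:
Step 1: cell (1,3) = 13/4
Step 2: cell (1,3) = 155/48
Step 3: cell (1,3) = 43493/14400
Full grid after step 3:
  6389/2160 21119/7200 19039/7200 299/108
  8123/2400 6339/2000 9491/3000 43493/14400
  1921/540 13097/3600 2047/600 497/144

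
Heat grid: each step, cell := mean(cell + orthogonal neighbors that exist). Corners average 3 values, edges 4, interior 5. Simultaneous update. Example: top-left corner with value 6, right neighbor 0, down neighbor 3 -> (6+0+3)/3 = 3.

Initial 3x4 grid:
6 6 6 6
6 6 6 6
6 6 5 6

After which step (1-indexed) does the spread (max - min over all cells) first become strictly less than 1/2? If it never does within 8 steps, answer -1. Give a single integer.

Answer: 1

Derivation:
Step 1: max=6, min=17/3, spread=1/3
  -> spread < 1/2 first at step 1
Step 2: max=6, min=689/120, spread=31/120
Step 3: max=6, min=6269/1080, spread=211/1080
Step 4: max=10753/1800, min=631103/108000, spread=14077/108000
Step 5: max=644317/108000, min=5691593/972000, spread=5363/48600
Step 6: max=357131/60000, min=171219191/29160000, spread=93859/1166400
Step 7: max=577863533/97200000, min=10287325519/1749600000, spread=4568723/69984000
Step 8: max=17314381111/2916000000, min=618075564371/104976000000, spread=8387449/167961600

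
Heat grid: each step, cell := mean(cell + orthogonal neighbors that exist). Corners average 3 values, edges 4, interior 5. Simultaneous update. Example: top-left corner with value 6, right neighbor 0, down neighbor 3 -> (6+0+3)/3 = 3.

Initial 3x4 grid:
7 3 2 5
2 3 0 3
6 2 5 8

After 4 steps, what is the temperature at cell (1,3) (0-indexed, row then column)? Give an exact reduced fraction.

Step 1: cell (1,3) = 4
Step 2: cell (1,3) = 229/60
Step 3: cell (1,3) = 12983/3600
Step 4: cell (1,3) = 779977/216000
Full grid after step 4:
  12767/3600 26481/8000 717347/216000 217631/64800
  1515559/432000 625751/180000 76397/22500 779977/216000
  117703/32400 758237/216000 794597/216000 243431/64800

Answer: 779977/216000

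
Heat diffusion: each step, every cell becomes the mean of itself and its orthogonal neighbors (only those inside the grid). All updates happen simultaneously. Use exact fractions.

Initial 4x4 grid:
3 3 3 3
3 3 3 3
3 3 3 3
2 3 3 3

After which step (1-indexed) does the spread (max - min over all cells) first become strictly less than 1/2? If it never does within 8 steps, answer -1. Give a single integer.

Answer: 1

Derivation:
Step 1: max=3, min=8/3, spread=1/3
  -> spread < 1/2 first at step 1
Step 2: max=3, min=49/18, spread=5/18
Step 3: max=3, min=607/216, spread=41/216
Step 4: max=3, min=18397/6480, spread=1043/6480
Step 5: max=3, min=557647/194400, spread=25553/194400
Step 6: max=53921/18000, min=16824541/5832000, spread=645863/5832000
Step 7: max=359029/120000, min=507238309/174960000, spread=16225973/174960000
Step 8: max=161299/54000, min=15268922017/5248800000, spread=409340783/5248800000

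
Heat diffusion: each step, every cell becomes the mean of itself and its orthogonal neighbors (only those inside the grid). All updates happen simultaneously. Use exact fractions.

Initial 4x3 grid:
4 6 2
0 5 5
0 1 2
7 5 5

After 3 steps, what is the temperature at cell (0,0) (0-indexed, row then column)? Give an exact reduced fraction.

Answer: 3547/1080

Derivation:
Step 1: cell (0,0) = 10/3
Step 2: cell (0,0) = 59/18
Step 3: cell (0,0) = 3547/1080
Full grid after step 3:
  3547/1080 10321/2880 1033/270
  4297/1440 3971/1200 5107/1440
  1453/480 647/200 561/160
  799/240 1721/480 2647/720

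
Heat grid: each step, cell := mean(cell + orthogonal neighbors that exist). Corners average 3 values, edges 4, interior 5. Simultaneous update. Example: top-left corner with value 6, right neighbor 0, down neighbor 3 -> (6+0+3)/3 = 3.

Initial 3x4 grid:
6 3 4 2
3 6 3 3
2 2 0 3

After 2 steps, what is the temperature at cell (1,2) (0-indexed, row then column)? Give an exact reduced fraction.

Answer: 287/100

Derivation:
Step 1: cell (1,2) = 16/5
Step 2: cell (1,2) = 287/100
Full grid after step 2:
  13/3 303/80 279/80 35/12
  839/240 181/50 287/100 219/80
  109/36 307/120 97/40 9/4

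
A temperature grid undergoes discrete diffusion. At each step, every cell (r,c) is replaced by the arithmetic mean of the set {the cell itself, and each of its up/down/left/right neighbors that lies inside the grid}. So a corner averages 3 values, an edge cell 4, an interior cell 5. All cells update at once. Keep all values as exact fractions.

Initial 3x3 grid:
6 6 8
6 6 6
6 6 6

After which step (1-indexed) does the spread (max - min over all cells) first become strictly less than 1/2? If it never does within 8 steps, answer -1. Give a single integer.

Step 1: max=20/3, min=6, spread=2/3
Step 2: max=59/9, min=6, spread=5/9
Step 3: max=689/108, min=6, spread=41/108
  -> spread < 1/2 first at step 3
Step 4: max=41011/6480, min=1091/180, spread=347/1296
Step 5: max=2439737/388800, min=10957/1800, spread=2921/15552
Step 6: max=145796539/23328000, min=1321483/216000, spread=24611/186624
Step 7: max=8716802033/1399680000, min=29816741/4860000, spread=207329/2239488
Step 8: max=521914752451/83980800000, min=1594001599/259200000, spread=1746635/26873856

Answer: 3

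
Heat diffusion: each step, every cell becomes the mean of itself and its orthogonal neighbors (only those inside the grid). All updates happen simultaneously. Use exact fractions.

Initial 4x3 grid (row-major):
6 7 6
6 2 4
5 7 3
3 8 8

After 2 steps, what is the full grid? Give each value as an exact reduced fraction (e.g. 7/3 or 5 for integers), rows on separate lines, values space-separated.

After step 1:
  19/3 21/4 17/3
  19/4 26/5 15/4
  21/4 5 11/2
  16/3 13/2 19/3
After step 2:
  49/9 449/80 44/9
  323/60 479/100 1207/240
  61/12 549/100 247/48
  205/36 139/24 55/9

Answer: 49/9 449/80 44/9
323/60 479/100 1207/240
61/12 549/100 247/48
205/36 139/24 55/9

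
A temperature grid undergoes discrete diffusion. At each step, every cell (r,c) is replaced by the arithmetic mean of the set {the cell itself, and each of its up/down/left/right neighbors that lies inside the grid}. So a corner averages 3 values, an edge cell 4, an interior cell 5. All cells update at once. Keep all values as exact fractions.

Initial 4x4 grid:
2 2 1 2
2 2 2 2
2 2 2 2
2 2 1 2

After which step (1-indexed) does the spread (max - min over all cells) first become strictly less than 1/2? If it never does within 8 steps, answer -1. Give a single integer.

Answer: 1

Derivation:
Step 1: max=2, min=5/3, spread=1/3
  -> spread < 1/2 first at step 1
Step 2: max=2, min=209/120, spread=31/120
Step 3: max=587/300, min=1949/1080, spread=821/5400
Step 4: max=17453/9000, min=59183/32400, spread=18239/162000
Step 5: max=519311/270000, min=356521/194400, spread=434573/4860000
Step 6: max=3100117/1620000, min=53710331/29160000, spread=83671/1166400
Step 7: max=463197827/243000000, min=1616052149/874800000, spread=257300141/4374000000
Step 8: max=13855474433/7290000000, min=8097255781/4374000000, spread=540072197/10935000000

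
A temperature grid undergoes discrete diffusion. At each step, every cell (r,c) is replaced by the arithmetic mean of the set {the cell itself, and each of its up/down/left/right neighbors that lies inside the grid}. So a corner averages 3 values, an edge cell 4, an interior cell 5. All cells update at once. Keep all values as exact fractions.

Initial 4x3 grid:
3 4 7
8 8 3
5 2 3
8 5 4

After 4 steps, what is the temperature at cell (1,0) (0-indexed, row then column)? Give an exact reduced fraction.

Answer: 378559/72000

Derivation:
Step 1: cell (1,0) = 6
Step 2: cell (1,0) = 87/16
Step 3: cell (1,0) = 4359/800
Step 4: cell (1,0) = 378559/72000
Full grid after step 4:
  28823/5400 2205389/432000 160913/32400
  378559/72000 912121/180000 1022677/216000
  125693/24000 580489/120000 329579/72000
  8167/1600 1386331/288000 192209/43200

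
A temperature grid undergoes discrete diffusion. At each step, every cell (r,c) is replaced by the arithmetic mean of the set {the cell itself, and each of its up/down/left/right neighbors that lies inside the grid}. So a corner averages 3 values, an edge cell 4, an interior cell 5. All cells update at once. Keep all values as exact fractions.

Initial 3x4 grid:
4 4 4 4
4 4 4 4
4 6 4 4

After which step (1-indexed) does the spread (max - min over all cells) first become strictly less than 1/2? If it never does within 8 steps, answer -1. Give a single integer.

Step 1: max=14/3, min=4, spread=2/3
Step 2: max=271/60, min=4, spread=31/60
Step 3: max=2371/540, min=4, spread=211/540
  -> spread < 1/2 first at step 3
Step 4: max=232897/54000, min=3647/900, spread=14077/54000
Step 5: max=2084407/486000, min=219683/54000, spread=5363/24300
Step 6: max=62060809/14580000, min=122869/30000, spread=93859/583200
Step 7: max=3709474481/874800000, min=199736467/48600000, spread=4568723/34992000
Step 8: max=221732435629/52488000000, min=6013618889/1458000000, spread=8387449/83980800

Answer: 3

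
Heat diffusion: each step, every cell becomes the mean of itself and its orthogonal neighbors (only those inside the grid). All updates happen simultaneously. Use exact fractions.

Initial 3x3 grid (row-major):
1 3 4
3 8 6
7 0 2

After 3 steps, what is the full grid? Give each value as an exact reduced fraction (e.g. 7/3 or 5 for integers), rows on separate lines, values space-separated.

Answer: 1579/432 2917/720 109/27
11383/2880 577/150 1009/240
203/54 3851/960 1661/432

Derivation:
After step 1:
  7/3 4 13/3
  19/4 4 5
  10/3 17/4 8/3
After step 2:
  133/36 11/3 40/9
  173/48 22/5 4
  37/9 57/16 143/36
After step 3:
  1579/432 2917/720 109/27
  11383/2880 577/150 1009/240
  203/54 3851/960 1661/432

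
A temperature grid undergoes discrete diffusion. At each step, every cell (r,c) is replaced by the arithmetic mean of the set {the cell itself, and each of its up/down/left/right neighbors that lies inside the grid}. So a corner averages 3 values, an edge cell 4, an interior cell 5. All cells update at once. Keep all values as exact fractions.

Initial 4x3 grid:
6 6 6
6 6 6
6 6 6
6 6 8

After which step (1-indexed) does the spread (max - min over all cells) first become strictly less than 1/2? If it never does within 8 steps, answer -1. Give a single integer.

Answer: 3

Derivation:
Step 1: max=20/3, min=6, spread=2/3
Step 2: max=59/9, min=6, spread=5/9
Step 3: max=689/108, min=6, spread=41/108
  -> spread < 1/2 first at step 3
Step 4: max=81977/12960, min=6, spread=4217/12960
Step 5: max=4874749/777600, min=21679/3600, spread=38417/155520
Step 6: max=291136211/46656000, min=434597/72000, spread=1903471/9331200
Step 7: max=17397149089/2799360000, min=13075759/2160000, spread=18038617/111974400
Step 8: max=1041037782851/167961600000, min=1179326759/194400000, spread=883978523/6718464000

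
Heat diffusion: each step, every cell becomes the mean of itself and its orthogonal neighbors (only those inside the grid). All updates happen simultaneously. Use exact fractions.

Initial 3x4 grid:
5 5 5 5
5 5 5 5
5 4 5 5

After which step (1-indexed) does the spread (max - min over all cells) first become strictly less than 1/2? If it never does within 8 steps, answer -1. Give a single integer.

Answer: 1

Derivation:
Step 1: max=5, min=14/3, spread=1/3
  -> spread < 1/2 first at step 1
Step 2: max=5, min=569/120, spread=31/120
Step 3: max=5, min=5189/1080, spread=211/1080
Step 4: max=8953/1800, min=523103/108000, spread=14077/108000
Step 5: max=536317/108000, min=4719593/972000, spread=5363/48600
Step 6: max=297131/60000, min=142059191/29160000, spread=93859/1166400
Step 7: max=480663533/97200000, min=8537725519/1749600000, spread=4568723/69984000
Step 8: max=14398381111/2916000000, min=513099564371/104976000000, spread=8387449/167961600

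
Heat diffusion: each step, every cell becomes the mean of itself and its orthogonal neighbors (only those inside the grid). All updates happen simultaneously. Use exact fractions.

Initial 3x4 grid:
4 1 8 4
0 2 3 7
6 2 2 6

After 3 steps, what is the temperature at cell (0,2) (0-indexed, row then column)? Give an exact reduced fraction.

Answer: 5809/1440

Derivation:
Step 1: cell (0,2) = 4
Step 2: cell (0,2) = 1109/240
Step 3: cell (0,2) = 5809/1440
Full grid after step 3:
  5611/2160 4799/1440 5809/1440 10739/2160
  997/360 173/60 1231/300 661/144
  5581/2160 4529/1440 1753/480 1081/240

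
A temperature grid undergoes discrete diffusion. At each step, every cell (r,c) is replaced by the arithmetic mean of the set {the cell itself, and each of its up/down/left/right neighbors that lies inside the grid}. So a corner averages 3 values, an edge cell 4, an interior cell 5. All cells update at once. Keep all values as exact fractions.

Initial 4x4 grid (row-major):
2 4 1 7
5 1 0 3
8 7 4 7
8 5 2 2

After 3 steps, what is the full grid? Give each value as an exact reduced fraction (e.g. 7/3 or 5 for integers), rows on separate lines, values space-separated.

Answer: 484/135 5443/1800 5653/1800 6973/2160
941/225 5713/1500 19423/6000 25807/7200
1631/300 9107/2000 5989/1500 26383/7200
93/16 12463/2400 29773/7200 211/54

Derivation:
After step 1:
  11/3 2 3 11/3
  4 17/5 9/5 17/4
  7 5 4 4
  7 11/2 13/4 11/3
After step 2:
  29/9 181/60 157/60 131/36
  271/60 81/25 329/100 823/240
  23/4 249/50 361/100 191/48
  13/2 83/16 197/48 131/36
After step 3:
  484/135 5443/1800 5653/1800 6973/2160
  941/225 5713/1500 19423/6000 25807/7200
  1631/300 9107/2000 5989/1500 26383/7200
  93/16 12463/2400 29773/7200 211/54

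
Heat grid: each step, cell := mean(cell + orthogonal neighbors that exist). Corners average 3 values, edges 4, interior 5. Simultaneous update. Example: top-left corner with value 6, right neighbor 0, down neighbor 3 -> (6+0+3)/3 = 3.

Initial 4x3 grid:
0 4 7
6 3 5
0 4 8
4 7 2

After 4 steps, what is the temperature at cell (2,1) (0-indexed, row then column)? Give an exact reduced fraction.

Step 1: cell (2,1) = 22/5
Step 2: cell (2,1) = 213/50
Step 3: cell (2,1) = 12847/3000
Step 4: cell (2,1) = 1539571/360000
Full grid after step 4:
  59477/16200 1771337/432000 291383/64800
  804191/216000 373349/90000 499033/108000
  831691/216000 1539571/360000 506033/108000
  518561/129600 3759599/864000 606611/129600

Answer: 1539571/360000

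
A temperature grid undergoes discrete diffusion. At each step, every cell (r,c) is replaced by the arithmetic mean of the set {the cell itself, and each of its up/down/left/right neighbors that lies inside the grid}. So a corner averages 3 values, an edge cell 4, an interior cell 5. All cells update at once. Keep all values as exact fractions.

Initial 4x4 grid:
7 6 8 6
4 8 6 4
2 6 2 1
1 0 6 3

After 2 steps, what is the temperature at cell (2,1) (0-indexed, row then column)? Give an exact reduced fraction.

Answer: 203/50

Derivation:
Step 1: cell (2,1) = 18/5
Step 2: cell (2,1) = 203/50
Full grid after step 2:
  109/18 305/48 507/80 67/12
  121/24 277/50 531/100 367/80
  131/40 203/50 373/100 857/240
  5/2 53/20 203/60 103/36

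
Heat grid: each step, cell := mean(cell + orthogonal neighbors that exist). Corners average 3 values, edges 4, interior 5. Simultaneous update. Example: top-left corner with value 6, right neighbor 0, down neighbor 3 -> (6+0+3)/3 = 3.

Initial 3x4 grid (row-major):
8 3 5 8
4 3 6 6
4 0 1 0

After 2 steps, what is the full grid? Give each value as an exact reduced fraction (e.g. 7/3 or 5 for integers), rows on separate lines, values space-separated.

Answer: 29/6 369/80 1247/240 101/18
937/240 189/50 393/100 67/15
113/36 577/240 617/240 109/36

Derivation:
After step 1:
  5 19/4 11/2 19/3
  19/4 16/5 21/5 5
  8/3 2 7/4 7/3
After step 2:
  29/6 369/80 1247/240 101/18
  937/240 189/50 393/100 67/15
  113/36 577/240 617/240 109/36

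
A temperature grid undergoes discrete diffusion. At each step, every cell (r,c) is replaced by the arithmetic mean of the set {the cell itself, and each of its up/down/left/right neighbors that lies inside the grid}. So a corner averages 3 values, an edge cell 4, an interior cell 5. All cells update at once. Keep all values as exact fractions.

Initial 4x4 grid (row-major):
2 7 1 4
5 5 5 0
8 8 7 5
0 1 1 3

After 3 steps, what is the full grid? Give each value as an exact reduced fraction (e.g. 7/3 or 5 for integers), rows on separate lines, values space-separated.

Answer: 2069/432 15557/3600 14069/3600 6901/2160
34729/7200 29023/6000 24067/6000 26353/7200
741/160 1791/400 8407/2000 8707/2400
2861/720 233/60 363/100 281/80

Derivation:
After step 1:
  14/3 15/4 17/4 5/3
  5 6 18/5 7/2
  21/4 29/5 26/5 15/4
  3 5/2 3 3
After step 2:
  161/36 14/3 199/60 113/36
  251/48 483/100 451/100 751/240
  381/80 99/20 427/100 309/80
  43/12 143/40 137/40 13/4
After step 3:
  2069/432 15557/3600 14069/3600 6901/2160
  34729/7200 29023/6000 24067/6000 26353/7200
  741/160 1791/400 8407/2000 8707/2400
  2861/720 233/60 363/100 281/80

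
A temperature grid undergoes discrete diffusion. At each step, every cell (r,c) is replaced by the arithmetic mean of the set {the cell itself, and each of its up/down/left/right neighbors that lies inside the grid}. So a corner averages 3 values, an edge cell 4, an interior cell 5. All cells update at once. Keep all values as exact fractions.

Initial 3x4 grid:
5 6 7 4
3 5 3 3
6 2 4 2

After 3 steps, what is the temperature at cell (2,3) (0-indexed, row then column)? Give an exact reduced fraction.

Step 1: cell (2,3) = 3
Step 2: cell (2,3) = 35/12
Step 3: cell (2,3) = 617/180
Full grid after step 3:
  5069/1080 34927/7200 31987/7200 9319/2160
  65119/14400 12613/3000 24841/6000 6613/1800
  8683/2160 7213/1800 4177/1200 617/180

Answer: 617/180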